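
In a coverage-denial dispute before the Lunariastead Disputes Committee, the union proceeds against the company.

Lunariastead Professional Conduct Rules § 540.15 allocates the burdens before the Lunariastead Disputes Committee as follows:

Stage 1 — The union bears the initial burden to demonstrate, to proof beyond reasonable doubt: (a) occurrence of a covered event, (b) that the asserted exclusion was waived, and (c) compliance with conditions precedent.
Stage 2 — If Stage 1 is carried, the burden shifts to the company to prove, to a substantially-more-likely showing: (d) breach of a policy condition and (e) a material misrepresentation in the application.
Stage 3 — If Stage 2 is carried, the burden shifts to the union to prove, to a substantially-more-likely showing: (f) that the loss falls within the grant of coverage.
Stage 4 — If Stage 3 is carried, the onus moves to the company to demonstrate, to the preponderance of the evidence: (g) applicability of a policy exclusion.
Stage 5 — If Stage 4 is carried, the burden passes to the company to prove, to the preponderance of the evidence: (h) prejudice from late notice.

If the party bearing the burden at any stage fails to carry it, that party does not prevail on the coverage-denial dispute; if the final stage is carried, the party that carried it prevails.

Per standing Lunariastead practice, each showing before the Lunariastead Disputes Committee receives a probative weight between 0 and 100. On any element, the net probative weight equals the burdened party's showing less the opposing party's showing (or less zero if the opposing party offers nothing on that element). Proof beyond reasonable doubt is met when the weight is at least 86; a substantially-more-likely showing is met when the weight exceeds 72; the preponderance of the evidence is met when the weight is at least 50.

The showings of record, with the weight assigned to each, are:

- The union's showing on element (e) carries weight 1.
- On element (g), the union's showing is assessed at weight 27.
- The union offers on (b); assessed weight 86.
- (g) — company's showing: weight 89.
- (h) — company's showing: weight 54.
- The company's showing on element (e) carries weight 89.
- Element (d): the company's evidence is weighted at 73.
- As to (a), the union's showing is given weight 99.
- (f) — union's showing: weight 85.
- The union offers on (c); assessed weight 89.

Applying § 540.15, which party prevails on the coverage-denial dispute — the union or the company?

company

Stage 1 — burden on union; standard: proof beyond reasonable doubt (weight is at least 86).
    (a): 99 ≥ 86 [met]
    (b): 86 ≥ 86 [met]
    (c): 89 ≥ 86 [met]
  Stage 1 is satisfied; the onus moves to the company.
Stage 2 — burden on company; standard: a substantially-more-likely showing (weight exceeds 72).
    (d): 73 > 72 [met]
    (e): 89 − 1 = 88 > 72 [met]
  Stage 2 is satisfied; the onus moves to the union.
Stage 3 — burden on union; standard: a substantially-more-likely showing (weight exceeds 72).
    (f): 85 > 72 [met]
  Stage 3 carried; the burden shifts to the company.
Stage 4 — burden on company; standard: the preponderance of the evidence (weight is at least 50).
    (g): 89 − 27 = 62 ≥ 50 [met]
  All elements met. The company retains the burden for Stage 5.
Stage 5 — burden on company; standard: the preponderance of the evidence (weight is at least 50).
    (h): 54 ≥ 50 [met]
  Stage 5 carried; the final stage is satisfied.
Every stage carried; the company prevails.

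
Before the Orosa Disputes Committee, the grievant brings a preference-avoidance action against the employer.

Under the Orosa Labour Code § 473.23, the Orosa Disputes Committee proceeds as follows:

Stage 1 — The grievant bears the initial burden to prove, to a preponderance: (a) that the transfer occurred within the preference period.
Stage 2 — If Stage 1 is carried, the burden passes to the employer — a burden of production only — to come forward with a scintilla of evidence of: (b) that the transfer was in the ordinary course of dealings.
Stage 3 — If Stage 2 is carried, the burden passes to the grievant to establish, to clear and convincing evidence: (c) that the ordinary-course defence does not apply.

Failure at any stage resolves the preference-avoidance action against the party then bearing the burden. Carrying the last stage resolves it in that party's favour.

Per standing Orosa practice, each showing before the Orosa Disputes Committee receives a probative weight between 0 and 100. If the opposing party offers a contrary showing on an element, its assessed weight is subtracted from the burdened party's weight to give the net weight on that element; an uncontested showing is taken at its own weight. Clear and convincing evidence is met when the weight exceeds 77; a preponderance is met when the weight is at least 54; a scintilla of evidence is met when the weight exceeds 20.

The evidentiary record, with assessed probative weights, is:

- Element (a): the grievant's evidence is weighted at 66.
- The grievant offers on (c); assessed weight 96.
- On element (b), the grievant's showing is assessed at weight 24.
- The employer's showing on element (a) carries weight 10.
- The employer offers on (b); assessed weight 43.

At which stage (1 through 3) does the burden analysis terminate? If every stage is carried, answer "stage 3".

stage 2

Stage 1 — burden on grievant; standard: a preponderance (weight is at least 54).
    (a): 66 − 10 = 56 ≥ 54 [met]
  Stage 1 is satisfied; the onus moves to the employer.
Stage 2 — burden on employer; standard: a scintilla of evidence (weight exceeds 20).
    (b): 43 − 24 = 19 ≤ 20 [not met]
  Not every element is met, so the employer fails to carry Stage 2.
So the grievant prevails.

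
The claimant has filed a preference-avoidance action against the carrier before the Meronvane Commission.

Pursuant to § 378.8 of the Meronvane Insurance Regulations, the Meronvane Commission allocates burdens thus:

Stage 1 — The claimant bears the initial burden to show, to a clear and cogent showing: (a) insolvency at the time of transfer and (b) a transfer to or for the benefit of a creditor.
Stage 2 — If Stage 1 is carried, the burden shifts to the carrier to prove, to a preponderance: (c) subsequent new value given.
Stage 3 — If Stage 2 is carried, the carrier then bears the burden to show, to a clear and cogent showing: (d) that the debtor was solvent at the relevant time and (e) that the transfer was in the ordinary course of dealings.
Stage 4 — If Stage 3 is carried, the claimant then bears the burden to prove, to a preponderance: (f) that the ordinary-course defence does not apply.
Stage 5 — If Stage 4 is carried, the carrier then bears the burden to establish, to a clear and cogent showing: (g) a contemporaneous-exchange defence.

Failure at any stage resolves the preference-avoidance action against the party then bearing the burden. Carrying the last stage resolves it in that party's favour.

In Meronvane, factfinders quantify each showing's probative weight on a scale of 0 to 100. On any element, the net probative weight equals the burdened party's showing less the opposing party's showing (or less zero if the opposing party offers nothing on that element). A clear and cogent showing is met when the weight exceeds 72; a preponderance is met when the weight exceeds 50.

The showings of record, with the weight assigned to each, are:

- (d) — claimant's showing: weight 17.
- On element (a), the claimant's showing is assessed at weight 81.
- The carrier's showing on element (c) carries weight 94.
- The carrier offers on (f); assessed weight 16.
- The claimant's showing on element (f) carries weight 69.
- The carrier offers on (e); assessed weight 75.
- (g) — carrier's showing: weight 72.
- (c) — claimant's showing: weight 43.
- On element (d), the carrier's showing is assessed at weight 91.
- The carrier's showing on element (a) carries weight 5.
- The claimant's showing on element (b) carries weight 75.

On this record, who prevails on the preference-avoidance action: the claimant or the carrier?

claimant

At Stage 1 the claimant must meet a clear and cogent showing (weight exceeds 72): on (a) the weight is 81 less the opposing 5 gives net 76, > 72, so (a) meets the standard; on (b) the weight is 75, which does exceed 72, so (b) meets the standard.
  All elements met. The burden passes to the carrier.
At Stage 2 the carrier must meet a preponderance (weight exceeds 50): on (c) the weight is 94 less the opposing 43 gives net 51, > 50, so (c) meets the standard.
  All elements met. The carrier retains the burden for Stage 3.
At Stage 3 the carrier must meet a clear and cogent showing (weight exceeds 72): on (d) the weight is 91 less the opposing 17 gives net 74, which does exceed 72, so (d) meets the standard; on (e) the weight is 75, which does exceed 72, so (e) meets the standard.
  All elements met. The burden passes to the claimant.
At Stage 4 the claimant must meet a preponderance (weight exceeds 50): on (f) the weight is 69 less the opposing 16 gives net 53, which does exceed 50, so (f) meets the standard.
  Stage 4 carried; the burden shifts to the carrier.
At Stage 5 the carrier must meet a clear and cogent showing (weight exceeds 72): on (g) the weight is 72, ≤ 72, so (g) does not meet the standard.
  Not every element is met, so the carrier fails to carry Stage 5.
So the claimant prevails.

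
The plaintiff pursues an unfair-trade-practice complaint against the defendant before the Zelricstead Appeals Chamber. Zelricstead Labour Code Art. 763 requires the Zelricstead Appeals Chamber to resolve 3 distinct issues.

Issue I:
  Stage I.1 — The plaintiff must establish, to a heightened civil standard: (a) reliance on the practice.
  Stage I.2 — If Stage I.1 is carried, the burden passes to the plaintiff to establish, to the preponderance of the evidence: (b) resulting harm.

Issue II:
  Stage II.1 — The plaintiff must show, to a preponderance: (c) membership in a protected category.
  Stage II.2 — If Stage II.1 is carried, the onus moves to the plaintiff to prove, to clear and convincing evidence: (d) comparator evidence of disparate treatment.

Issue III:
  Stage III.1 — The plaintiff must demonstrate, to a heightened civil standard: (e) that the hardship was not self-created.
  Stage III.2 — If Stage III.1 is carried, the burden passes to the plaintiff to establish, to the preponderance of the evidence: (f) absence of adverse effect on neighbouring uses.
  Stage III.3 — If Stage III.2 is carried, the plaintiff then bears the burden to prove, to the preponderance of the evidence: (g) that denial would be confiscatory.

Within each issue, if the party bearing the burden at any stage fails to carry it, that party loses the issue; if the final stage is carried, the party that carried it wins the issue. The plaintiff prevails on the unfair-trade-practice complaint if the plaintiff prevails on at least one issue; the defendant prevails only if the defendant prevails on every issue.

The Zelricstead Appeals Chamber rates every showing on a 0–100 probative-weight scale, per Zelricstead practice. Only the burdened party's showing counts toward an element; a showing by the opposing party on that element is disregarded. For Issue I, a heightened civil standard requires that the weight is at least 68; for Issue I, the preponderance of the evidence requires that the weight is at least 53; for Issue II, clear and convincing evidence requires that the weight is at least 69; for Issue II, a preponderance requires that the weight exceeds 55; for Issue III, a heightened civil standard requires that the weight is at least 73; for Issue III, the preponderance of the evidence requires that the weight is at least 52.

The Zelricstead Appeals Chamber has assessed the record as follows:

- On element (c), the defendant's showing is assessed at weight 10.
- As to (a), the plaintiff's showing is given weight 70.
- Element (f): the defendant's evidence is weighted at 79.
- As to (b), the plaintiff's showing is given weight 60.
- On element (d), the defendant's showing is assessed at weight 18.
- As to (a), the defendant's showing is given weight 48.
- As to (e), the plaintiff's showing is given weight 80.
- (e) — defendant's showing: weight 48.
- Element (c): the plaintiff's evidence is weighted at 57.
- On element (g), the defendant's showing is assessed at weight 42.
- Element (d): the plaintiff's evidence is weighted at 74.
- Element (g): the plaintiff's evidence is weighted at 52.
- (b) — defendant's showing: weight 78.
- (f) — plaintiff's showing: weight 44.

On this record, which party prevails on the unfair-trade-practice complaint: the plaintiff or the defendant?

plaintiff

— Issue I —
Stage I.1 (plaintiff, a heightened civil standard, weight is at least 68): (a) 70 (defendant's 48 disregarded) ≥ 68 — meets.
  All elements met. The plaintiff retains the burden for Stage I.2.
Stage I.2 (plaintiff, the preponderance of the evidence, weight is at least 53): (b) 60 (defendant's 78 disregarded) ≥ 53 — meets.
  Stage I.2 carried; the final stage is satisfied.
With every stage satisfied, the plaintiff prevails on this issue.
— Issue II —
Stage II.1 — burden on plaintiff; standard: a preponderance (weight exceeds 55).
    (c): 57 (defendant's 10 disregarded) > 55 [met]
  Stage II.1 carried; the burden remains with the plaintiff.
Stage II.2 — burden on plaintiff; standard: clear and convincing evidence (weight is at least 69).
    (d): 74 (defendant's 18 disregarded) ≥ 69 [met]
  The plaintiff carries the last stage.
With every stage satisfied, the plaintiff prevails on this issue.
— Issue III —
Stage III.1 (plaintiff, a heightened civil standard, weight is at least 73): (e) 80 (defendant's 48 disregarded) ≥ 73 — meets.
  All elements met. The plaintiff retains the burden for Stage III.2.
Stage III.2 (plaintiff, the preponderance of the evidence, weight is at least 52): (f) 44 (defendant's 79 disregarded) < 52 — fails.
  The plaintiff does not carry Stage III.2.
The defendant prevails on this issue.
Per-issue: Issue I → plaintiff; Issue II → plaintiff; Issue III → defendant. The plaintiff must prevail on at least one issue; overall, the plaintiff prevails.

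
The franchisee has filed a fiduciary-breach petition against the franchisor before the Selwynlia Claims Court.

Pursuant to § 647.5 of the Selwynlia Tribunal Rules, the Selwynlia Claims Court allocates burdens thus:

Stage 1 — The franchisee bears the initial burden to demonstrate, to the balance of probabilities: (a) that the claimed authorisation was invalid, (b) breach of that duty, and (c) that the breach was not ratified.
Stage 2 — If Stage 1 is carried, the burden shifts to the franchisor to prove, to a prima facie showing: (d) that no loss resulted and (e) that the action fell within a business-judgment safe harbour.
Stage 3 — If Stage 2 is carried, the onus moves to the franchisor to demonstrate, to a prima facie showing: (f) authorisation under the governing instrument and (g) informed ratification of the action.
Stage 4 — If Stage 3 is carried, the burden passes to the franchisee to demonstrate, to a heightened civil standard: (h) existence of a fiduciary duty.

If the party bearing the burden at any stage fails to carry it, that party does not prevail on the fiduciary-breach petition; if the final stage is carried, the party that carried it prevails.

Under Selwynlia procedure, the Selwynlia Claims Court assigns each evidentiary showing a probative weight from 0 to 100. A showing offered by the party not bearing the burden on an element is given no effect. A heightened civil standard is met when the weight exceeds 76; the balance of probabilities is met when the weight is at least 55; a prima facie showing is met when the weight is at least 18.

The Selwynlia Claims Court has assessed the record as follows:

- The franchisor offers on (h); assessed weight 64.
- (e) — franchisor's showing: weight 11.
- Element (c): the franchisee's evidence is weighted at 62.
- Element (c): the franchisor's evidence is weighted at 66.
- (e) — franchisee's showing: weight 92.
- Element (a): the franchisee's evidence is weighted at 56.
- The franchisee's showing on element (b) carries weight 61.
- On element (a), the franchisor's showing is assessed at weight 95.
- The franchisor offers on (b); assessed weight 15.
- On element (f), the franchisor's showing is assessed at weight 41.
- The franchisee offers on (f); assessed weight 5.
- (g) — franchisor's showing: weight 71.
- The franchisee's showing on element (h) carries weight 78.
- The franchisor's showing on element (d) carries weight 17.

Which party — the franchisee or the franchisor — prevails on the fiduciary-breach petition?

At Stage 1 the franchisee must meet the balance of probabilities (weight is at least 55): on (a) the weight is 56 (the franchisor's 95 is given no effect), ≥ 55, so (a) meets the standard; on (b) the weight is 61 (the franchisor's 15 is given no effect), which does reach 55, so (b) meets the standard; on (c) the weight is 62 (the franchisor's 66 is given no effect), which does reach 55, so (c) meets the standard.
  Stage 1 is satisfied; the onus moves to the franchisor.
At Stage 2 the franchisor must meet a prima facie showing (weight is at least 18): on (d) the weight is 17, which does not reach 18, so (d) does not meet the standard; on (e) the weight is 11 (the franchisee's 92 is given no effect), which does not reach 18, so (e) does not meet the standard.
  The franchisor does not carry Stage 2.
The franchisee prevails.

franchisee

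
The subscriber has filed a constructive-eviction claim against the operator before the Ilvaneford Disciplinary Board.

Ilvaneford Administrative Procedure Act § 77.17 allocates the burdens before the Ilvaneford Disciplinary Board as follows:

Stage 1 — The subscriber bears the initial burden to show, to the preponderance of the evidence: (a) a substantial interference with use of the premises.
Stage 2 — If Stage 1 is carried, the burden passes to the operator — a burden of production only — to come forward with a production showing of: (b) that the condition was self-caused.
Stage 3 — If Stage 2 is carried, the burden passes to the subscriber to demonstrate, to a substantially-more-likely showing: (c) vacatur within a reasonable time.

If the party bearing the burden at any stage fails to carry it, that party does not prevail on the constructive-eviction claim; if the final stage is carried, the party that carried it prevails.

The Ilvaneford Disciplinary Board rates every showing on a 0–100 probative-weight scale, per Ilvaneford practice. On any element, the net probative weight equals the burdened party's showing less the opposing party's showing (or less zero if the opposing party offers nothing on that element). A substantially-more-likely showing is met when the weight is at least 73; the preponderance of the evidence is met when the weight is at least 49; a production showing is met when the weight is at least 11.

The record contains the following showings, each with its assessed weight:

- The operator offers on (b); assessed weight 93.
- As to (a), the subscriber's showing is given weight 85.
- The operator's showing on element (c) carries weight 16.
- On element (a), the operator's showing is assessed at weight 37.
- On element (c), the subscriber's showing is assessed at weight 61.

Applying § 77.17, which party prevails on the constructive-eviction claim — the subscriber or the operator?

operator

At Stage 1 the subscriber must meet the preponderance of the evidence (weight is at least 49): on (a) the weight is 85 less the opposing 37 gives net 48, which does not reach 49, so (a) does not meet the standard.
  Not every element is met, so the subscriber fails to carry Stage 1.
So the operator prevails.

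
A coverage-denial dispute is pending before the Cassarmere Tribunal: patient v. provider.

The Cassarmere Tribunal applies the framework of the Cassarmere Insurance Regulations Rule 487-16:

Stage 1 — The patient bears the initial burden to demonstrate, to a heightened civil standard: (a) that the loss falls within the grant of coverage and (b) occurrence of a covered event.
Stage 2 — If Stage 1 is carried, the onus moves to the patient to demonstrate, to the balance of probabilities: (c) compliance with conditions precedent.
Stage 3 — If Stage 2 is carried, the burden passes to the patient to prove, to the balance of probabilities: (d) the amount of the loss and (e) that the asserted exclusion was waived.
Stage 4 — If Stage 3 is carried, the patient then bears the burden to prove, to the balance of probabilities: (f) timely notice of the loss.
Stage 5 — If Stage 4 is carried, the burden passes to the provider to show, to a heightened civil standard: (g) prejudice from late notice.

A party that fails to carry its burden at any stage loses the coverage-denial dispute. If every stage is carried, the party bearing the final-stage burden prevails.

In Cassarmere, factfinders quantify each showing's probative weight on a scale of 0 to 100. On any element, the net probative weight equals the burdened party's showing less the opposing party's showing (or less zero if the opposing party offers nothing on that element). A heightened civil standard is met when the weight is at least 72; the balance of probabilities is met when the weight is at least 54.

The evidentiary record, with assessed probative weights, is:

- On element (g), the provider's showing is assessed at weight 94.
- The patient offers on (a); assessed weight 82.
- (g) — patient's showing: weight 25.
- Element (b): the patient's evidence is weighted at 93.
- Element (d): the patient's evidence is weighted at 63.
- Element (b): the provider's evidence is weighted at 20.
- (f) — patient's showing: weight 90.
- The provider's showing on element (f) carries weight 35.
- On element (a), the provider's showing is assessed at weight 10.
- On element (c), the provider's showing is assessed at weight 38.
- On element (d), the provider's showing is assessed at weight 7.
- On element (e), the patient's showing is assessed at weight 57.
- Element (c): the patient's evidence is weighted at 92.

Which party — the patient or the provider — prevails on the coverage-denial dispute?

Stage 1 (patient, a heightened civil standard, weight is at least 72): (a) net 82−10=72 ≥ 72 — meets; (b) net 93−20=73 ≥ 72 — meets.
  Stage 1 carried; the burden remains with the patient.
Stage 2 (patient, the balance of probabilities, weight is at least 54): (c) net 92−38=54 ≥ 54 — meets.
  Stage 2 carried; the burden remains with the patient.
Stage 3 (patient, the balance of probabilities, weight is at least 54): (d) net 63−7=56 ≥ 54 — meets; (e) 57 ≥ 54 — meets.
  Stage 3 carried; the burden remains with the patient.
Stage 4 (patient, the balance of probabilities, weight is at least 54): (f) net 90−35=55 ≥ 54 — meets.
  Stage 4 carried; the burden shifts to the provider.
Stage 5 (provider, a heightened civil standard, weight is at least 72): (g) net 94−25=69 < 72 — fails.
  Stage 5 not carried; the provider fails its burden.
So the patient prevails.

patient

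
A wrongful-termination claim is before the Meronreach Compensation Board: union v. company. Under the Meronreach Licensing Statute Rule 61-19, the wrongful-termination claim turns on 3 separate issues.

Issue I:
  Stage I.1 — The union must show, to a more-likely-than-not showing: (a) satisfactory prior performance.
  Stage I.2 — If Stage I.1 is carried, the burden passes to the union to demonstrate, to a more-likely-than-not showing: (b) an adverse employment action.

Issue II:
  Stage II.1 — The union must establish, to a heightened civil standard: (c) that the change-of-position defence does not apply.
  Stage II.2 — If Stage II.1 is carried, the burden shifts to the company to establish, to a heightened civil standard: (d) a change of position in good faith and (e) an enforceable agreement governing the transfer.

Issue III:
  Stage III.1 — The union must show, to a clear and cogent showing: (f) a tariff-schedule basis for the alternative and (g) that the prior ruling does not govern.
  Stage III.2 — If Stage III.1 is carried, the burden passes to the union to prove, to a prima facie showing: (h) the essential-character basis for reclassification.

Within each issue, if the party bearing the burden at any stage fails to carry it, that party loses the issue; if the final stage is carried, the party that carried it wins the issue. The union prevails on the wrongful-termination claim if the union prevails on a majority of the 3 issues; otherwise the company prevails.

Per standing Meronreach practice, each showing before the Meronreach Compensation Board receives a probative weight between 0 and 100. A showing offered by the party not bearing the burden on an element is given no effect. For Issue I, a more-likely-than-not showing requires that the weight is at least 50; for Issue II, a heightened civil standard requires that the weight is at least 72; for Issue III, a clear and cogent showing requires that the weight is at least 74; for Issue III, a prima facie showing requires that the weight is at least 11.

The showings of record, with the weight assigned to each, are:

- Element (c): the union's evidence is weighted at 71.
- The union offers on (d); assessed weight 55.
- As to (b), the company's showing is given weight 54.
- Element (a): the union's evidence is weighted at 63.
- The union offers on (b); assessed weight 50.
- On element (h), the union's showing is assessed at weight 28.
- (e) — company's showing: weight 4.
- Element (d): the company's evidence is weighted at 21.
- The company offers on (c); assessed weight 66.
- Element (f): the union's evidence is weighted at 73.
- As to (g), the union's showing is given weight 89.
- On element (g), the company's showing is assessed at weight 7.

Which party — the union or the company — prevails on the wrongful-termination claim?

— Issue I —
Stage I.1 — burden on union; standard: a more-likely-than-not showing (weight is at least 50).
    (a): 63 ≥ 50 [met]
  All elements met. The union retains the burden for Stage I.2.
Stage I.2 — burden on union; standard: a more-likely-than-not showing (weight is at least 50).
    (b): 50 (company's 54 disregarded) ≥ 50 [met]
  Stage I.2 carried; the final stage is satisfied.
With every stage satisfied, the union prevails on this issue.
— Issue II —
Stage II.1 — burden on union; standard: a heightened civil standard (weight is at least 72).
    (c): 71 (company's 66 disregarded) < 72 [not met]
  The union does not carry Stage II.1.
The analysis ends at Stage II.1; the company prevails on this issue.
— Issue III —
At Stage III.1 the union must meet a clear and cogent showing (weight is at least 74): on (f) the weight is 73, which does not reach 74, so (f) does not meet the standard; on (g) the weight is 89 (the company's 7 is given no effect), ≥ 74, so (g) meets the standard.
  The union does not carry Stage III.1.
So the company prevails on this issue.
Per-issue: Issue I → union; Issue II → company; Issue III → company. The union must prevail on a majority of issues; overall, the company prevails.

company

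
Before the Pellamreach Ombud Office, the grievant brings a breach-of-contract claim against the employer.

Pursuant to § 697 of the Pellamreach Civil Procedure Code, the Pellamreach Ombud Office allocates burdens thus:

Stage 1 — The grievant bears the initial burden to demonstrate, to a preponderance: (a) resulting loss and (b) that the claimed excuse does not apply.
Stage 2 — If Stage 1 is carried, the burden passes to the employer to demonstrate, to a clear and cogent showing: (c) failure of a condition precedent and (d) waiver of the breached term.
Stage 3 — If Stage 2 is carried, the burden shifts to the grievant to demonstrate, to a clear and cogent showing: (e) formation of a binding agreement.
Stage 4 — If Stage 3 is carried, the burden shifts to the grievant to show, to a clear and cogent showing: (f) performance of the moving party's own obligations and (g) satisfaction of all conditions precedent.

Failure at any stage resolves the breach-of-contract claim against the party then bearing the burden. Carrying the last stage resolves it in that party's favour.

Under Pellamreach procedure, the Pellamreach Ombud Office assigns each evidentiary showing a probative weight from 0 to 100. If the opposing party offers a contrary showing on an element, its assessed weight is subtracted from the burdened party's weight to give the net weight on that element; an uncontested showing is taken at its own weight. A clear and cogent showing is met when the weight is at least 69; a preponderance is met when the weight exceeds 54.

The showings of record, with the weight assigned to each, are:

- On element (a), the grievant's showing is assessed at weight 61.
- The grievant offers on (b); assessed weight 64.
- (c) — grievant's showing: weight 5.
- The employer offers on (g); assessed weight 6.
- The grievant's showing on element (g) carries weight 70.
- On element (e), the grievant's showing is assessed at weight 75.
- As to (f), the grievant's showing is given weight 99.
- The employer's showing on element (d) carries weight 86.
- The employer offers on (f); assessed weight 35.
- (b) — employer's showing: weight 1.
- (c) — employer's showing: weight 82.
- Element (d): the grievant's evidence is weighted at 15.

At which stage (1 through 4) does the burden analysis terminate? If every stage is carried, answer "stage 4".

At Stage 1 the grievant must meet a preponderance (weight exceeds 54): on (a) the weight is 61, > 54, so (a) meets the standard; on (b) the weight is 64 less the opposing 1 gives net 63, which does exceed 54, so (b) meets the standard.
  Stage 1 is satisfied; the onus moves to the employer.
At Stage 2 the employer must meet a clear and cogent showing (weight is at least 69): on (c) the weight is 82 less the opposing 5 gives net 77, ≥ 69, so (c) meets the standard; on (d) the weight is 86 less the opposing 15 gives net 71, which does reach 69, so (d) meets the standard.
  The employer carries Stage 2; the grievant now bears the burden.
At Stage 3 the grievant must meet a clear and cogent showing (weight is at least 69): on (e) the weight is 75, ≥ 69, so (e) meets the standard.
  Stage 3 carried; the burden remains with the grievant.
At Stage 4 the grievant must meet a clear and cogent showing (weight is at least 69): on (f) the weight is 99 less the opposing 35 gives net 64, which does not reach 69, so (f) does not meet the standard; on (g) the weight is 70 less the opposing 6 gives net 64, < 69, so (g) does not meet the standard.
  Stage 4 not carried; the grievant fails its burden.
The analysis ends at Stage 4; the employer prevails.

stage 4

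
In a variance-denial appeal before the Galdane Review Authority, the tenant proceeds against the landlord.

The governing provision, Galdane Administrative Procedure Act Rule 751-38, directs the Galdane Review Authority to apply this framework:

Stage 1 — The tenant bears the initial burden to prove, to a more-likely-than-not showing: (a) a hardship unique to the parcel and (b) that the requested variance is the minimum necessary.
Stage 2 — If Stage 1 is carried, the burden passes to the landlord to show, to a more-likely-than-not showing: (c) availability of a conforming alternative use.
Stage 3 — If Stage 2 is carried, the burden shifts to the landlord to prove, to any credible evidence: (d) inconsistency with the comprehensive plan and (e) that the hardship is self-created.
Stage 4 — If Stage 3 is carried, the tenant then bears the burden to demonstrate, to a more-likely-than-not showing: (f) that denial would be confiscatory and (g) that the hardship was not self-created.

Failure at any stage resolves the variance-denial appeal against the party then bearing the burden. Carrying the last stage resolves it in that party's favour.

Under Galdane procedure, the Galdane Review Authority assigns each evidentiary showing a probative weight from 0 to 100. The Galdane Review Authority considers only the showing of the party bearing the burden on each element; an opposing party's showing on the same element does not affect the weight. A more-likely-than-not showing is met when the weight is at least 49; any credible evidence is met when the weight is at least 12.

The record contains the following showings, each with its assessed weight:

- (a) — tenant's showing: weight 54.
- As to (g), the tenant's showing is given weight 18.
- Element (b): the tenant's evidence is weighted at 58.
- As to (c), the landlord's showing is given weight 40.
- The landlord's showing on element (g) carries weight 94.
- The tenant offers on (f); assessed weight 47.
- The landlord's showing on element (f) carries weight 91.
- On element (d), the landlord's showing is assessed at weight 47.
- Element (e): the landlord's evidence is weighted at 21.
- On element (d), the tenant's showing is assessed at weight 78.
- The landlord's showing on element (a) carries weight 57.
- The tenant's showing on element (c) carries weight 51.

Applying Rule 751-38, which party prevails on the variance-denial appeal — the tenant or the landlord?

tenant

Stage 1 (tenant, a more-likely-than-not showing, weight is at least 49): (a) 54 (landlord's 57 disregarded) ≥ 49 — meets; (b) 58 ≥ 49 — meets.
  All elements met. The burden passes to the landlord.
Stage 2 (landlord, a more-likely-than-not showing, weight is at least 49): (c) 40 (tenant's 51 disregarded) < 49 — fails.
  The landlord does not carry Stage 2.
The analysis ends at Stage 2; the tenant prevails.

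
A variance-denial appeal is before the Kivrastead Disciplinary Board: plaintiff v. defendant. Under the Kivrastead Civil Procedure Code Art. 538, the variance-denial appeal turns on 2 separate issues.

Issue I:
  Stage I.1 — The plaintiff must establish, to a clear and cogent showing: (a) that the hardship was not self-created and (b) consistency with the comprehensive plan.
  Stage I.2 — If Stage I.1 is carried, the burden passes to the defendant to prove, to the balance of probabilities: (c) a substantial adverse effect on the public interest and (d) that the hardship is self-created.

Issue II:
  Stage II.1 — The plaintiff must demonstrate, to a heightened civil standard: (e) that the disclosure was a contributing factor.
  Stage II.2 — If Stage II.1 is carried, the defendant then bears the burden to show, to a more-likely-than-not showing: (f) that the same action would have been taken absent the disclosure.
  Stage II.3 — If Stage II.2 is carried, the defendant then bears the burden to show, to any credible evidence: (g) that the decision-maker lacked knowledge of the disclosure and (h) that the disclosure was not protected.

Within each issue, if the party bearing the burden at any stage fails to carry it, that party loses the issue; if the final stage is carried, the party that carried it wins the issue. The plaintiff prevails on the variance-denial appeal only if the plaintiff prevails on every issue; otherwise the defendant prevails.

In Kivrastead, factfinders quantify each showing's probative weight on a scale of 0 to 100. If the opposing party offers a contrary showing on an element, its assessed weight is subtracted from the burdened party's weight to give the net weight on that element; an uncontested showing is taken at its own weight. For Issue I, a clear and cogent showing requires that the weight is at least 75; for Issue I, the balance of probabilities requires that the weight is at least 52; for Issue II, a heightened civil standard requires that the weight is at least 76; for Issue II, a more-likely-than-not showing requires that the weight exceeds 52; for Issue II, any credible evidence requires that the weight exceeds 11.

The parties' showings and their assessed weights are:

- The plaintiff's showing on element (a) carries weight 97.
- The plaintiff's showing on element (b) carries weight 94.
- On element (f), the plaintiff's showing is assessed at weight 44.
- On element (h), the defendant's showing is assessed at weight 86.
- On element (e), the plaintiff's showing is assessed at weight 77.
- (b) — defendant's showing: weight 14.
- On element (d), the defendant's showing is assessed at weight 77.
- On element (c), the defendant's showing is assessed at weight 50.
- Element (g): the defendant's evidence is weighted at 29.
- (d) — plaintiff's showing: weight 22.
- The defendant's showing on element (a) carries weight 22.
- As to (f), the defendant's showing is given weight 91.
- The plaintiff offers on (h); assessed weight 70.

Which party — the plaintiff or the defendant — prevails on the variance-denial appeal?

— Issue I —
At Stage I.1 the plaintiff must meet a clear and cogent showing (weight is at least 75): on (a) the weight is 97 less the opposing 22 gives net 75, ≥ 75, so (a) meets the standard; on (b) the weight is 94 less the opposing 14 gives net 80, ≥ 75, so (b) meets the standard.
  The plaintiff carries Stage I.1; the defendant now bears the burden.
At Stage I.2 the defendant must meet the balance of probabilities (weight is at least 52): on (c) the weight is 50, which does not reach 52, so (c) does not meet the standard; on (d) the weight is 77 less the opposing 22 gives net 55, which does reach 52, so (d) meets the standard.
  Not every element is met, so the defendant fails to carry Stage I.2.
The plaintiff prevails on this issue.
— Issue II —
Stage II.1 (plaintiff, a heightened civil standard, weight is at least 76): (e) 77 ≥ 76 — meets.
  All elements met. The burden passes to the defendant.
Stage II.2 (defendant, a more-likely-than-not showing, weight exceeds 52): (f) net 91−44=47 ≤ 52 — fails.
  Stage II.2 not carried; the defendant fails its burden.
The plaintiff prevails on this issue.
Per-issue: Issue I → plaintiff; Issue II → plaintiff. The plaintiff must prevail on every issue; overall, the plaintiff prevails.

plaintiff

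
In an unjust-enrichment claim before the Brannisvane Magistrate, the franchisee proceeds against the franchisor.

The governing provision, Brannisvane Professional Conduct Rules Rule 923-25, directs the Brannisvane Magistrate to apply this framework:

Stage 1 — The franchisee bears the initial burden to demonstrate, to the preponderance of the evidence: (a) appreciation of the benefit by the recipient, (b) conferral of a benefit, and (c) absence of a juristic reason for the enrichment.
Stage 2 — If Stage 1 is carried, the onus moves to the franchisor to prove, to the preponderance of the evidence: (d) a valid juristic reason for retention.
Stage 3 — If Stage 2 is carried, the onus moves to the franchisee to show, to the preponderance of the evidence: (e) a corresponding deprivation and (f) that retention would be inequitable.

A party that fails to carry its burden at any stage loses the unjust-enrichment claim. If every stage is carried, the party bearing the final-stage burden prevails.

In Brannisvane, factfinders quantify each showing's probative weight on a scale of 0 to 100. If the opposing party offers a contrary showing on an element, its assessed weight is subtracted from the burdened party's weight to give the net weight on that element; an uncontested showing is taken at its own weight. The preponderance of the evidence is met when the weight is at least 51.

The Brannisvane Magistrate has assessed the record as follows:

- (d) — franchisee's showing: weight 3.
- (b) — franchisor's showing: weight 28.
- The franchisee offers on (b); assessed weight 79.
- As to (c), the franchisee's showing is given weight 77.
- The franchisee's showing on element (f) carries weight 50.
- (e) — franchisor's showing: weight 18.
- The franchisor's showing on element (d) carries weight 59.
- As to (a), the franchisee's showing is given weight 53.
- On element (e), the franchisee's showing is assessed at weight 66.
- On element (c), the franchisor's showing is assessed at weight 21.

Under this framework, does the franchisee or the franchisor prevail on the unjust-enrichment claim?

At Stage 1 the franchisee must meet the preponderance of the evidence (weight is at least 51): on (a) the weight is 53, ≥ 51, so (a) meets the standard; on (b) the weight is 79 less the opposing 28 gives net 51, which does reach 51, so (b) meets the standard; on (c) the weight is 77 less the opposing 21 gives net 56, ≥ 51, so (c) meets the standard.
  All elements met. The burden passes to the franchisor.
At Stage 2 the franchisor must meet the preponderance of the evidence (weight is at least 51): on (d) the weight is 59 less the opposing 3 gives net 56, which does reach 51, so (d) meets the standard.
  All elements met. The burden passes to the franchisee.
At Stage 3 the franchisee must meet the preponderance of the evidence (weight is at least 51): on (e) the weight is 66 less the opposing 18 gives net 48, < 51, so (e) does not meet the standard; on (f) the weight is 50, which does not reach 51, so (f) does not meet the standard.
  Stage 3 not carried; the franchisee fails its burden.
So the franchisor prevails.

franchisor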